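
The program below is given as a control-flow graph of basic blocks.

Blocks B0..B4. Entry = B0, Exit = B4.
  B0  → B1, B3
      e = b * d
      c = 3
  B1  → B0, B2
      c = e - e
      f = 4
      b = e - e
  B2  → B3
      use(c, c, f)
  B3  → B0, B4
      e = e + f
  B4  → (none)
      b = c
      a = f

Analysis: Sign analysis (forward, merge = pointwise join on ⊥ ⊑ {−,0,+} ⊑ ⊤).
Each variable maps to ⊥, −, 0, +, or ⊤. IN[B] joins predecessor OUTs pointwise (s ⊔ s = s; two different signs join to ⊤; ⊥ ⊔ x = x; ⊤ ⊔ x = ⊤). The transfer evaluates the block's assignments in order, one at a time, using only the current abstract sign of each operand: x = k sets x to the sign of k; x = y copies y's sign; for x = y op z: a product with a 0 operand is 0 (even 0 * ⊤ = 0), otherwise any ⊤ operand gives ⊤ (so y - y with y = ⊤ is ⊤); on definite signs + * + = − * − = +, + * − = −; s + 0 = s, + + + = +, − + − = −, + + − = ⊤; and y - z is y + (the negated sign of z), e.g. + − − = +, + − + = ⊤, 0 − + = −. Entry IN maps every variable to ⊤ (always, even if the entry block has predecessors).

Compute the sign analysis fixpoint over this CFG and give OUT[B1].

Fixpoint table:
  B0: | IN=(all ⊤) | OUT={c:+; rest ⊤}
  B1: | IN={c:+; rest ⊤} | OUT={f:+; rest ⊤}
  B2: | IN={f:+; rest ⊤} | OUT={f:+; rest ⊤}
  B3: | IN=(all ⊤) | OUT=(all ⊤)
  B4: | IN=(all ⊤) | OUT=(all ⊤)

Merge at B1: IN[B1] = OUT[B0] = {a: ⊤, b: ⊤, c: +, d: ⊤, e: ⊤, f: ⊤}
Applying B1's transfer function to that IN value gives OUT[B1] (row B1 above).

Answer: {a: ⊤, b: ⊤, c: ⊤, d: ⊤, e: ⊤, f: +}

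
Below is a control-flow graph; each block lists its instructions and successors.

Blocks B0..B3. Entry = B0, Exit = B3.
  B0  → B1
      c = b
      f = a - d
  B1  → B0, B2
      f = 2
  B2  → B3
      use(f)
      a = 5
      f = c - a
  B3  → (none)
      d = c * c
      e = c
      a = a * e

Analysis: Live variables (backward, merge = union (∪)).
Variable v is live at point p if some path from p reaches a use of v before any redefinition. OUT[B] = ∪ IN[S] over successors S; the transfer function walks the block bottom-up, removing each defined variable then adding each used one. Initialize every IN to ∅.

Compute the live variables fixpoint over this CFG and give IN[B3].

Per-block solution:
  B0:  IN={a, b, d}  OUT={a, b, c, d}
  B1:  IN={a, b, c, d}  OUT={a, b, c, d, f}
  B2:  IN={c, f}  OUT={a, c}
  B3:  IN={a, c}  OUT={}

B3 is the boundary node: OUT[B3] = {}
Applying B3's transfer function to that OUT value gives IN[B3] (row B3 above).

Answer: {a, c}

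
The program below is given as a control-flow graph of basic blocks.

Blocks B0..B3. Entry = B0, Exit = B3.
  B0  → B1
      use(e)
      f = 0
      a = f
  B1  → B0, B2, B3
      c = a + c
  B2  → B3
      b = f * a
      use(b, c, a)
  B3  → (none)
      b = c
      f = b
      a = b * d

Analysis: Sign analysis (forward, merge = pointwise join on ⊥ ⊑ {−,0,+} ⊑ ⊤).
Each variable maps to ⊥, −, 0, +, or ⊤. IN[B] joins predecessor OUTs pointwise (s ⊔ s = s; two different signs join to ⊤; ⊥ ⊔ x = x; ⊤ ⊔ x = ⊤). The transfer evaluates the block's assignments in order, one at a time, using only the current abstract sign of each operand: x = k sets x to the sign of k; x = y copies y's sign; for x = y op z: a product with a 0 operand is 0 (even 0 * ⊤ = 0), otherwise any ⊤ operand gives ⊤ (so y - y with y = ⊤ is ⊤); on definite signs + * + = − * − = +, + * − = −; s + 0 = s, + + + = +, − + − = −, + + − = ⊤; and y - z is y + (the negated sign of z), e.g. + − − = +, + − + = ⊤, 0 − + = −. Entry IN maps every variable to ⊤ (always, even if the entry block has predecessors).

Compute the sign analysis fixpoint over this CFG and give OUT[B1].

Fixpoint table:
  B0:   IN=(all ⊤)   OUT={a:0, f:0; rest ⊤}
  B1:   IN={a:0, f:0; rest ⊤}   OUT={a:0, f:0; rest ⊤}
  B2:   IN={a:0, f:0; rest ⊤}   OUT={a:0, b:0, f:0; rest ⊤}
  B3:   IN={a:0, f:0; rest ⊤}   OUT=(all ⊤)

Merge at B1: IN[B1] = OUT[B0] = {a: 0, b: ⊤, c: ⊤, d: ⊤, e: ⊤, f: 0}
Applying B1's transfer function to that IN value gives OUT[B1] (row B1 above).

Answer: {a: 0, b: ⊤, c: ⊤, d: ⊤, e: ⊤, f: 0}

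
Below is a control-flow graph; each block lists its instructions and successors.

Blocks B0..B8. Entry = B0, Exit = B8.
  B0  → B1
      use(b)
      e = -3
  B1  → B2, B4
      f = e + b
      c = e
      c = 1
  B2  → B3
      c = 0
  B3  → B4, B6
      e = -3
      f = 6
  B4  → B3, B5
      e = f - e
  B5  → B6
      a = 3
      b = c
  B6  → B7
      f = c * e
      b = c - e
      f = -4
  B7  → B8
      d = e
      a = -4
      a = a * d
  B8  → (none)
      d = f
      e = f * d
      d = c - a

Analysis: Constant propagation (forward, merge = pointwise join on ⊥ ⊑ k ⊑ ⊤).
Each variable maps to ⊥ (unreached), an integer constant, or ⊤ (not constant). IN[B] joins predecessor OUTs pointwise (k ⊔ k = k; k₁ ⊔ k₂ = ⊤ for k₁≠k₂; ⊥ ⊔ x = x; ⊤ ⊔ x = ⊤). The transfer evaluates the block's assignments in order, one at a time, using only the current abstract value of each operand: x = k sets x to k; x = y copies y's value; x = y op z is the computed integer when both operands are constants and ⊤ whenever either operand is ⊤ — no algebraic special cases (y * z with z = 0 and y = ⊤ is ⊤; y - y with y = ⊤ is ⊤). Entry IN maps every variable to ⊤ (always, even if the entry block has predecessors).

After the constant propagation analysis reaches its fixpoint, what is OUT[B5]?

Per-block solution:
  B0:  IN=(all ⊤)  OUT={e:-3; rest ⊤}
  B1:  IN={e:-3; rest ⊤}  OUT={c:1, e:-3; rest ⊤}
  B2:  IN={c:1, e:-3; rest ⊤}  OUT={c:0, e:-3; rest ⊤}
  B3:  IN=(all ⊤)  OUT={e:-3, f:6; rest ⊤}
  B4:  IN={e:-3; rest ⊤}  OUT=(all ⊤)
  B5:  IN=(all ⊤)  OUT={a:3; rest ⊤}
  B6:  IN=(all ⊤)  OUT={f:-4; rest ⊤}
  B7:  IN={f:-4; rest ⊤}  OUT={f:-4; rest ⊤}
  B8:  IN={f:-4; rest ⊤}  OUT={e:16, f:-4; rest ⊤}

Merge at B5: IN[B5] = OUT[B4] = {a: ⊤, b: ⊤, c: ⊤, d: ⊤, e: ⊤, f: ⊤}
Applying B5's transfer function to that IN value gives OUT[B5] (row B5 above).

Answer: {a: 3, b: ⊤, c: ⊤, d: ⊤, e: ⊤, f: ⊤}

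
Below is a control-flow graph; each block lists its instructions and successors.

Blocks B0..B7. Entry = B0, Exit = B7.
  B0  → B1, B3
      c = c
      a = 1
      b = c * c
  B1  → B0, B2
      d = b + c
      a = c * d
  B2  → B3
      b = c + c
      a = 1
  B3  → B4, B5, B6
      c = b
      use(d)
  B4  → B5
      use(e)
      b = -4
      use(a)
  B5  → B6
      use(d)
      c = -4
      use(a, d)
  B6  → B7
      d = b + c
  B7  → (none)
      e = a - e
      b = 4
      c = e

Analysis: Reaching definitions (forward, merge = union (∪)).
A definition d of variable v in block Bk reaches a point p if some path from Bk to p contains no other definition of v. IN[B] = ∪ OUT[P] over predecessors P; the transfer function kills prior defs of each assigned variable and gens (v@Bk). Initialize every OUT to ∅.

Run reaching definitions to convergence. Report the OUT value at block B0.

Answer: {a@B0, b@B0, c@B0, d@B1}

Working:
Fixpoint table:
  B0: | IN={a@B1, b@B0, c@B0, d@B1} | OUT={a@B0, b@B0, c@B0, d@B1}
  B1: | IN={a@B0, b@B0, c@B0, d@B1} | OUT={a@B1, b@B0, c@B0, d@B1}
  B2: | IN={a@B1, b@B0, c@B0, d@B1} | OUT={a@B2, b@B2, c@B0, d@B1}
  B3: | IN={a@B0, a@B2, b@B0, b@B2, c@B0, d@B1} | OUT={a@B0, a@B2, b@B0, b@B2, c@B3, d@B1}
  B4: | IN={a@B0, a@B2, b@B0, b@B2, c@B3, d@B1} | OUT={a@B0, a@B2, b@B4, c@B3, d@B1}
  B5: | IN={a@B0, a@B2, b@B0, b@B2, b@B4, c@B3, d@B1} | OUT={a@B0, a@B2, b@B0, b@B2, b@B4, c@B5, d@B1}
  B6: | IN={a@B0, a@B2, b@B0, b@B2, b@B4, c@B3, c@B5, d@B1} | OUT={a@B0, a@B2, b@B0, b@B2, b@B4, c@B3, c@B5, d@B6}
  B7: | IN={a@B0, a@B2, b@B0, b@B2, b@B4, c@B3, c@B5, d@B6} | OUT={a@B0, a@B2, b@B7, c@B7, d@B6, e@B7}

Merge at B0 (entry node, so the boundary value {} is joined with the incoming edge(s)): IN[B0] = {} ⊔ OUT[B1] = {a@B1, b@B0, c@B0, d@B1}
Applying B0's transfer function to that IN value gives OUT[B0] (row B0 above).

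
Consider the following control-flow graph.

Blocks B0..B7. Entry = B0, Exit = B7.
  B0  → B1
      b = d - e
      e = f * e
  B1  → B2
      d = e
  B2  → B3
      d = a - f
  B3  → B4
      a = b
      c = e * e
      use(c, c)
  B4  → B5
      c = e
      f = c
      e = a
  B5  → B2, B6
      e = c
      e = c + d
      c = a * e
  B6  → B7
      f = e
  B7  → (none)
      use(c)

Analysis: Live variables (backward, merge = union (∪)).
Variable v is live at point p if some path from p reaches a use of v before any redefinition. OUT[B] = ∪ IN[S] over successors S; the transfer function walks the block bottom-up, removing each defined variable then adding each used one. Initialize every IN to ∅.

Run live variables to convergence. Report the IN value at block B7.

Converged values:
  B0:   IN={a, d, e, f}   OUT={a, b, e, f}
  B1:   IN={a, b, e, f}   OUT={a, b, e, f}
  B2:   IN={a, b, e, f}   OUT={b, d, e}
  B3:   IN={b, d, e}   OUT={a, b, d, e}
  B4:   IN={a, b, d, e}   OUT={a, b, c, d, f}
  B5:   IN={a, b, c, d, f}   OUT={a, b, c, e, f}
  B6:   IN={c, e}   OUT={c}
  B7:   IN={c}   OUT={}

B7 is the boundary node: OUT[B7] = {}
Applying B7's transfer function to that OUT value gives IN[B7] (row B7 above).

Answer: {c}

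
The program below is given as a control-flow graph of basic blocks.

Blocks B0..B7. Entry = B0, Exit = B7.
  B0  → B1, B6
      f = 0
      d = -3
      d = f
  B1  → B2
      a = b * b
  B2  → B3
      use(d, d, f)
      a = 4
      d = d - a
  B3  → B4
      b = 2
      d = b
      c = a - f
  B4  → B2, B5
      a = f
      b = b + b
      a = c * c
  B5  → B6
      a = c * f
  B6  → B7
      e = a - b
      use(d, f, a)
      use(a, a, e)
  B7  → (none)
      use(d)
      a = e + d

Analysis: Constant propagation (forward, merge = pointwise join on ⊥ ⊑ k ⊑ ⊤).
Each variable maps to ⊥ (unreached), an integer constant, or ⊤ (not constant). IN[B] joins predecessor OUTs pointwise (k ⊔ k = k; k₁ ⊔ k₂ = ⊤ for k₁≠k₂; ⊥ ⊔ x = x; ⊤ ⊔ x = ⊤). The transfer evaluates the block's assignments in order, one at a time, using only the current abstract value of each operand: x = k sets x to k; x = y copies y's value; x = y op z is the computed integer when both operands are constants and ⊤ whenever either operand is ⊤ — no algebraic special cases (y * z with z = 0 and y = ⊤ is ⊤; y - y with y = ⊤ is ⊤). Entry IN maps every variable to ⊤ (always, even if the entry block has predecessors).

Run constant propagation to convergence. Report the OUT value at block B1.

Answer: {a: ⊤, b: ⊤, c: ⊤, d: 0, e: ⊤, f: 0}

Trace:
Converged values:
  B0: | IN=(all ⊤) | OUT={d:0, f:0; rest ⊤}
  B1: | IN={d:0, f:0; rest ⊤} | OUT={d:0, f:0; rest ⊤}
  B2: | IN={f:0; rest ⊤} | OUT={a:4, f:0; rest ⊤}
  B3: | IN={a:4, f:0; rest ⊤} | OUT={a:4, b:2, c:4, d:2, f:0; rest ⊤}
  B4: | IN={a:4, b:2, c:4, d:2, f:0; rest ⊤} | OUT={a:16, b:4, c:4, d:2, f:0; rest ⊤}
  B5: | IN={a:16, b:4, c:4, d:2, f:0; rest ⊤} | OUT={a:0, b:4, c:4, d:2, f:0; rest ⊤}
  B6: | IN={f:0; rest ⊤} | OUT={f:0; rest ⊤}
  B7: | IN={f:0; rest ⊤} | OUT={f:0; rest ⊤}

Merge at B1: IN[B1] = OUT[B0] = {a: ⊤, b: ⊤, c: ⊤, d: 0, e: ⊤, f: 0}
Applying B1's transfer function to that IN value gives OUT[B1] (row B1 above).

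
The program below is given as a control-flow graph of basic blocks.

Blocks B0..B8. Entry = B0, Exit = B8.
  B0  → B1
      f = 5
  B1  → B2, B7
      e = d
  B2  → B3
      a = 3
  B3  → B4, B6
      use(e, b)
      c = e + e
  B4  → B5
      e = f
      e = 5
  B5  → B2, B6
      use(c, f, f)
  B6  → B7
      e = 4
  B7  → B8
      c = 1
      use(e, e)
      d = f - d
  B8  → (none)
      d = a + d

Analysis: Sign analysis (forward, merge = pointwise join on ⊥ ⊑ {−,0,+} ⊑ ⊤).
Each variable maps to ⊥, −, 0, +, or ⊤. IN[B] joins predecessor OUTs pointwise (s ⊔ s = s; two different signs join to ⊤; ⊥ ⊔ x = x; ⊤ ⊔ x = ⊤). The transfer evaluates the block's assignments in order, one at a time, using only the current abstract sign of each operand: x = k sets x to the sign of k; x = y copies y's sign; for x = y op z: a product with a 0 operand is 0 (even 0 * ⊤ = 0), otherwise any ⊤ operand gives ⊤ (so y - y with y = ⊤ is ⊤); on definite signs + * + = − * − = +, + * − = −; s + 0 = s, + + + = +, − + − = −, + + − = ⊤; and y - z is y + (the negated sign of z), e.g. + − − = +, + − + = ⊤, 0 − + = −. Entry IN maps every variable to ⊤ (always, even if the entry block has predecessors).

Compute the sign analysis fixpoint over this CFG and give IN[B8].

Fixpoint table:
  B0:  IN=(all ⊤)  OUT={f:+; rest ⊤}
  B1:  IN={f:+; rest ⊤}  OUT={f:+; rest ⊤}
  B2:  IN={f:+; rest ⊤}  OUT={a:+, f:+; rest ⊤}
  B3:  IN={a:+, f:+; rest ⊤}  OUT={a:+, f:+; rest ⊤}
  B4:  IN={a:+, f:+; rest ⊤}  OUT={a:+, e:+, f:+; rest ⊤}
  B5:  IN={a:+, e:+, f:+; rest ⊤}  OUT={a:+, e:+, f:+; rest ⊤}
  B6:  IN={a:+, f:+; rest ⊤}  OUT={a:+, e:+, f:+; rest ⊤}
  B7:  IN={f:+; rest ⊤}  OUT={c:+, f:+; rest ⊤}
  B8:  IN={c:+, f:+; rest ⊤}  OUT={c:+, f:+; rest ⊤}

Merge at B8: IN[B8] = OUT[B7] = {a: ⊤, b: ⊤, c: +, d: ⊤, e: ⊤, f: +}

Answer: {a: ⊤, b: ⊤, c: +, d: ⊤, e: ⊤, f: +}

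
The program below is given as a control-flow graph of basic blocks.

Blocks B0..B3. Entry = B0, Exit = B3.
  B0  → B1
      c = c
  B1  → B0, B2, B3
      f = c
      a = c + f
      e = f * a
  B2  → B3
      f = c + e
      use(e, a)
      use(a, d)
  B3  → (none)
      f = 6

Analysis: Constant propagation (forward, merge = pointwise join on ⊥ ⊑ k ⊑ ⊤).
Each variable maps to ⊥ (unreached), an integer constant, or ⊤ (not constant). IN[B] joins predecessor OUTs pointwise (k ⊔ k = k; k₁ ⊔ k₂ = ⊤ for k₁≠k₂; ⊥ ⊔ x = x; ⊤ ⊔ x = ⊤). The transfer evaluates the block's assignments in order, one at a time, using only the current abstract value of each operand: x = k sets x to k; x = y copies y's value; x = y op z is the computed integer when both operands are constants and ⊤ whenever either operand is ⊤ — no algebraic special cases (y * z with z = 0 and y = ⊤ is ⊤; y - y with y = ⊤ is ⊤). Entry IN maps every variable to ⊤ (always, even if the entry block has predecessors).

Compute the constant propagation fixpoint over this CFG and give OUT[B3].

Converged values:
  B0:   IN=(all ⊤)   OUT=(all ⊤)
  B1:   IN=(all ⊤)   OUT=(all ⊤)
  B2:   IN=(all ⊤)   OUT=(all ⊤)
  B3:   IN=(all ⊤)   OUT={f:6; rest ⊤}

Merge at B3: IN[B3] = OUT[B1] ⊔ OUT[B2] = {a: ⊤, b: ⊤, c: ⊤, d: ⊤, e: ⊤, f: ⊤}
Applying B3's transfer function to that IN value gives OUT[B3] (row B3 above).

Answer: {a: ⊤, b: ⊤, c: ⊤, d: ⊤, e: ⊤, f: 6}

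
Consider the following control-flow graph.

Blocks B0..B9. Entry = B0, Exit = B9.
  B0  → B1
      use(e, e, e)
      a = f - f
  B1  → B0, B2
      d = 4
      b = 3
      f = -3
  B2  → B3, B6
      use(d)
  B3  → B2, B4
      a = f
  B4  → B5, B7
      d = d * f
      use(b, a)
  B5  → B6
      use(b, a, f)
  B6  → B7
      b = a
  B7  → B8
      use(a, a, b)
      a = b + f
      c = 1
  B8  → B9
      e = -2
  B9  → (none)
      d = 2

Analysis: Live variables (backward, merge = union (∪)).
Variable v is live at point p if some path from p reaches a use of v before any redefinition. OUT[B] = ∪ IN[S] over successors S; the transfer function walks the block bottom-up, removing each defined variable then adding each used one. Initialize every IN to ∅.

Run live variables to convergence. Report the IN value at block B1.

Fixpoint table:
  B0: | IN={e, f} | OUT={a, e}
  B1: | IN={a, e} | OUT={a, b, d, e, f}
  B2: | IN={a, b, d, f} | OUT={a, b, d, f}
  B3: | IN={b, d, f} | OUT={a, b, d, f}
  B4: | IN={a, b, d, f} | OUT={a, b, f}
  B5: | IN={a, b, f} | OUT={a, f}
  B6: | IN={a, f} | OUT={a, b, f}
  B7: | IN={a, b, f} | OUT={}
  B8: | IN={} | OUT={}
  B9: | IN={} | OUT={}

Merge at B1: OUT[B1] = IN[B0] ⊔ IN[B2] = {a, b, d, e, f}
Applying B1's transfer function to that OUT value gives IN[B1] (row B1 above).

Answer: {a, e}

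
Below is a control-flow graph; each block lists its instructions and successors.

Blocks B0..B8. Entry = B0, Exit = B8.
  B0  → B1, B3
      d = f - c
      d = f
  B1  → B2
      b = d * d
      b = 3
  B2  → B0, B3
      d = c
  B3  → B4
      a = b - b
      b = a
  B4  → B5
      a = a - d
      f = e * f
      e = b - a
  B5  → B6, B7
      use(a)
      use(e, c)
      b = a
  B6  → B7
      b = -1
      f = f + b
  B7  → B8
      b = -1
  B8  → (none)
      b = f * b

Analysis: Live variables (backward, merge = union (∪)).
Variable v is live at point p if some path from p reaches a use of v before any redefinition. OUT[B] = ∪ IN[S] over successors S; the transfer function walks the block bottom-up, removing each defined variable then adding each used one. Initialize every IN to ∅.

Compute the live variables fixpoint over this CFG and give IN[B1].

Answer: {c, d, e, f}

Trace:
Converged values:
  B0: | IN={b, c, e, f} | OUT={b, c, d, e, f}
  B1: | IN={c, d, e, f} | OUT={b, c, e, f}
  B2: | IN={b, c, e, f} | OUT={b, c, d, e, f}
  B3: | IN={b, c, d, e, f} | OUT={a, b, c, d, e, f}
  B4: | IN={a, b, c, d, e, f} | OUT={a, c, e, f}
  B5: | IN={a, c, e, f} | OUT={f}
  B6: | IN={f} | OUT={f}
  B7: | IN={f} | OUT={b, f}
  B8: | IN={b, f} | OUT={}

Merge at B1: OUT[B1] = IN[B2] = {b, c, e, f}
Applying B1's transfer function to that OUT value gives IN[B1] (row B1 above).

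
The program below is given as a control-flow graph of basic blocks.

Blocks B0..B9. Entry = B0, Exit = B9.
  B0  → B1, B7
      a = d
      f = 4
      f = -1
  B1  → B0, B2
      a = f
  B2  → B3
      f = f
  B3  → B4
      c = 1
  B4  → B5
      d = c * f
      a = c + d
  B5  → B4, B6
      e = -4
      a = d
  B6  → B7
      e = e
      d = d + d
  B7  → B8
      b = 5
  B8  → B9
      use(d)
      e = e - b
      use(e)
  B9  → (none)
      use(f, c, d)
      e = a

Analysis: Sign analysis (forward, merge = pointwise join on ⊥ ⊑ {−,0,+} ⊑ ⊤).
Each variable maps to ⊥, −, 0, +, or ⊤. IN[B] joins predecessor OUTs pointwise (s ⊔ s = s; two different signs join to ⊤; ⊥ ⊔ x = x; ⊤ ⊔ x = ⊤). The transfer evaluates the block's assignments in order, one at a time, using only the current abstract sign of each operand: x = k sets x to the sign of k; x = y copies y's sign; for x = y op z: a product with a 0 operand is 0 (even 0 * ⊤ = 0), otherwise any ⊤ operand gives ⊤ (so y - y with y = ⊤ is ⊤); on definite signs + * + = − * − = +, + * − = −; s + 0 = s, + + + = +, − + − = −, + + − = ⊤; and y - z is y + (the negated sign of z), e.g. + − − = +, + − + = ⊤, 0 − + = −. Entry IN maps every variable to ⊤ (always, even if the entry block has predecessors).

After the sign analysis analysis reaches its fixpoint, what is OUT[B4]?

Per-block solution:
  B0: | IN=(all ⊤) | OUT={f:-; rest ⊤}
  B1: | IN={f:-; rest ⊤} | OUT={a:-, f:-; rest ⊤}
  B2: | IN={a:-, f:-; rest ⊤} | OUT={a:-, f:-; rest ⊤}
  B3: | IN={a:-, f:-; rest ⊤} | OUT={a:-, c:+, f:-; rest ⊤}
  B4: | IN={a:-, c:+, f:-; rest ⊤} | OUT={c:+, d:-, f:-; rest ⊤}
  B5: | IN={c:+, d:-, f:-; rest ⊤} | OUT={a:-, c:+, d:-, e:-, f:-; rest ⊤}
  B6: | IN={a:-, c:+, d:-, e:-, f:-; rest ⊤} | OUT={a:-, c:+, d:-, e:-, f:-; rest ⊤}
  B7: | IN={f:-; rest ⊤} | OUT={b:+, f:-; rest ⊤}
  B8: | IN={b:+, f:-; rest ⊤} | OUT={b:+, f:-; rest ⊤}
  B9: | IN={b:+, f:-; rest ⊤} | OUT={b:+, f:-; rest ⊤}

Merge at B4: IN[B4] = OUT[B3] ⊔ OUT[B5] = {a: -, b: ⊤, c: +, d: ⊤, e: ⊤, f: -}
Applying B4's transfer function to that IN value gives OUT[B4] (row B4 above).

Answer: {a: ⊤, b: ⊤, c: +, d: -, e: ⊤, f: -}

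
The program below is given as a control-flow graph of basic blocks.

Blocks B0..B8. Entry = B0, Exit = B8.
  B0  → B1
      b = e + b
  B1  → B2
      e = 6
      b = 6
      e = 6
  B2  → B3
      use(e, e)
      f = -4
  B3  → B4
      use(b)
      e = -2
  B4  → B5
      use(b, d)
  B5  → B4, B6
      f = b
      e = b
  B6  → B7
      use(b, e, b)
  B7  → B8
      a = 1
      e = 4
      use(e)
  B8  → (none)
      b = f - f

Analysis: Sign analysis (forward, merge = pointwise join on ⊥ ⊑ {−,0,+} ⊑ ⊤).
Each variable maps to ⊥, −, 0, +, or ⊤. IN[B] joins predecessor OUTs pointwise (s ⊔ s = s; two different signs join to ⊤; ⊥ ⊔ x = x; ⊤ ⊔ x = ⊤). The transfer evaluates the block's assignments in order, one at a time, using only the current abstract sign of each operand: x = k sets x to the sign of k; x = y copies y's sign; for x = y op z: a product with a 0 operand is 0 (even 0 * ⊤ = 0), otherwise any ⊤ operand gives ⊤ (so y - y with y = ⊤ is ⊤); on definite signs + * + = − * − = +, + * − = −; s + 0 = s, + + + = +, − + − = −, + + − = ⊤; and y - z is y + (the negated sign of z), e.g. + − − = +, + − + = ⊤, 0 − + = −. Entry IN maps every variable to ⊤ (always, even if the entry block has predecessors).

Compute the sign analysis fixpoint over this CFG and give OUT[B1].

Fixpoint table:
  B0:   IN=(all ⊤)   OUT=(all ⊤)
  B1:   IN=(all ⊤)   OUT={b:+, e:+; rest ⊤}
  B2:   IN={b:+, e:+; rest ⊤}   OUT={b:+, e:+, f:-; rest ⊤}
  B3:   IN={b:+, e:+, f:-; rest ⊤}   OUT={b:+, e:-, f:-; rest ⊤}
  B4:   IN={b:+; rest ⊤}   OUT={b:+; rest ⊤}
  B5:   IN={b:+; rest ⊤}   OUT={b:+, e:+, f:+; rest ⊤}
  B6:   IN={b:+, e:+, f:+; rest ⊤}   OUT={b:+, e:+, f:+; rest ⊤}
  B7:   IN={b:+, e:+, f:+; rest ⊤}   OUT={a:+, b:+, e:+, f:+; rest ⊤}
  B8:   IN={a:+, b:+, e:+, f:+; rest ⊤}   OUT={a:+, e:+, f:+; rest ⊤}

Merge at B1: IN[B1] = OUT[B0] = {a: ⊤, b: ⊤, c: ⊤, d: ⊤, e: ⊤, f: ⊤}
Applying B1's transfer function to that IN value gives OUT[B1] (row B1 above).

Answer: {a: ⊤, b: +, c: ⊤, d: ⊤, e: +, f: ⊤}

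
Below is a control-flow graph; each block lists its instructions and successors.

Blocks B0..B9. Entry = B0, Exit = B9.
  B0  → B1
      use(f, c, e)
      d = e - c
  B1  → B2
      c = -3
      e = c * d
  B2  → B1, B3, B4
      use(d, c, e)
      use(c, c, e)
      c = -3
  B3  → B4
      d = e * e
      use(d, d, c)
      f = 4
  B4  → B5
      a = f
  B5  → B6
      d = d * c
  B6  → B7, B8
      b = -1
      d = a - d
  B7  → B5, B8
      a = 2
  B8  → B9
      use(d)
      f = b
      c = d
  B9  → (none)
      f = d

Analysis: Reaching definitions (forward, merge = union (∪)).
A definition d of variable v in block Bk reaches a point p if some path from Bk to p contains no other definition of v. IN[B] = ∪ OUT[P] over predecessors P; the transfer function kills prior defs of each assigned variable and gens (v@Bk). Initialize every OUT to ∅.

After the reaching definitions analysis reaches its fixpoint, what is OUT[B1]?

Answer: {c@B1, d@B0, e@B1}

Derivation:
Fixpoint table:
  B0: | IN={} | OUT={d@B0}
  B1: | IN={c@B2, d@B0, e@B1} | OUT={c@B1, d@B0, e@B1}
  B2: | IN={c@B1, d@B0, e@B1} | OUT={c@B2, d@B0, e@B1}
  B3: | IN={c@B2, d@B0, e@B1} | OUT={c@B2, d@B3, e@B1, f@B3}
  B4: | IN={c@B2, d@B0, d@B3, e@B1, f@B3} | OUT={a@B4, c@B2, d@B0, d@B3, e@B1, f@B3}
  B5: | IN={a@B4, a@B7, b@B6, c@B2, d@B0, d@B3, d@B6, e@B1, f@B3} | OUT={a@B4, a@B7, b@B6, c@B2, d@B5, e@B1, f@B3}
  B6: | IN={a@B4, a@B7, b@B6, c@B2, d@B5, e@B1, f@B3} | OUT={a@B4, a@B7, b@B6, c@B2, d@B6, e@B1, f@B3}
  B7: | IN={a@B4, a@B7, b@B6, c@B2, d@B6, e@B1, f@B3} | OUT={a@B7, b@B6, c@B2, d@B6, e@B1, f@B3}
  B8: | IN={a@B4, a@B7, b@B6, c@B2, d@B6, e@B1, f@B3} | OUT={a@B4, a@B7, b@B6, c@B8, d@B6, e@B1, f@B8}
  B9: | IN={a@B4, a@B7, b@B6, c@B8, d@B6, e@B1, f@B8} | OUT={a@B4, a@B7, b@B6, c@B8, d@B6, e@B1, f@B9}

Merge at B1: IN[B1] = OUT[B0] ⊔ OUT[B2] = {c@B2, d@B0, e@B1}
Applying B1's transfer function to that IN value gives OUT[B1] (row B1 above).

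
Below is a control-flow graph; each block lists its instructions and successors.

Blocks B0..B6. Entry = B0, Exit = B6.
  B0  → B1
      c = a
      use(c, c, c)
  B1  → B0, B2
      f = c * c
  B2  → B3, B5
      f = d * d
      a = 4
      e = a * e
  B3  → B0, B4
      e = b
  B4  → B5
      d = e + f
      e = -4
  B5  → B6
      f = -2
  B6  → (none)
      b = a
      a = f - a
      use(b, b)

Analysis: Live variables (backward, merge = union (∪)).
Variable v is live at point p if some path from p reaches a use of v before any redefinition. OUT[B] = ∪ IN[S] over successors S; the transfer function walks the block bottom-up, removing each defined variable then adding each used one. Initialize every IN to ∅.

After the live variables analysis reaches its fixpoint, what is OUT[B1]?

Answer: {a, b, d, e}

Working:
Per-block solution:
  B0: | IN={a, b, d, e} | OUT={a, b, c, d, e}
  B1: | IN={a, b, c, d, e} | OUT={a, b, d, e}
  B2: | IN={b, d, e} | OUT={a, b, d, f}
  B3: | IN={a, b, d, f} | OUT={a, b, d, e, f}
  B4: | IN={a, e, f} | OUT={a}
  B5: | IN={a} | OUT={a, f}
  B6: | IN={a, f} | OUT={}

Merge at B1: OUT[B1] = IN[B0] ⊔ IN[B2] = {a, b, d, e}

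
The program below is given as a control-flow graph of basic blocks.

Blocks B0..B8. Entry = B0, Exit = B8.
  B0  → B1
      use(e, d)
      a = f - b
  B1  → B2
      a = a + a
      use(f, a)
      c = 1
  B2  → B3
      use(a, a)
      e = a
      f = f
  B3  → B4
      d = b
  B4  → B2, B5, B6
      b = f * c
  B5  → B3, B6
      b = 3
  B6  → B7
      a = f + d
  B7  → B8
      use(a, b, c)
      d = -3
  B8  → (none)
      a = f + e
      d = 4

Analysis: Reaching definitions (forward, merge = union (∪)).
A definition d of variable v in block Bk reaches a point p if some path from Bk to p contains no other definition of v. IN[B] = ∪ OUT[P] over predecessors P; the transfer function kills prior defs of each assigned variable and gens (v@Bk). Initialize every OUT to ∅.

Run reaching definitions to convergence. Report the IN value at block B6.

Answer: {a@B1, b@B4, b@B5, c@B1, d@B3, e@B2, f@B2}

Trace:
Fixpoint table:
  B0:   IN={}   OUT={a@B0}
  B1:   IN={a@B0}   OUT={a@B1, c@B1}
  B2:   IN={a@B1, b@B4, c@B1, d@B3, e@B2, f@B2}   OUT={a@B1, b@B4, c@B1, d@B3, e@B2, f@B2}
  B3:   IN={a@B1, b@B4, b@B5, c@B1, d@B3, e@B2, f@B2}   OUT={a@B1, b@B4, b@B5, c@B1, d@B3, e@B2, f@B2}
  B4:   IN={a@B1, b@B4, b@B5, c@B1, d@B3, e@B2, f@B2}   OUT={a@B1, b@B4, c@B1, d@B3, e@B2, f@B2}
  B5:   IN={a@B1, b@B4, c@B1, d@B3, e@B2, f@B2}   OUT={a@B1, b@B5, c@B1, d@B3, e@B2, f@B2}
  B6:   IN={a@B1, b@B4, b@B5, c@B1, d@B3, e@B2, f@B2}   OUT={a@B6, b@B4, b@B5, c@B1, d@B3, e@B2, f@B2}
  B7:   IN={a@B6, b@B4, b@B5, c@B1, d@B3, e@B2, f@B2}   OUT={a@B6, b@B4, b@B5, c@B1, d@B7, e@B2, f@B2}
  B8:   IN={a@B6, b@B4, b@B5, c@B1, d@B7, e@B2, f@B2}   OUT={a@B8, b@B4, b@B5, c@B1, d@B8, e@B2, f@B2}

Merge at B6: IN[B6] = OUT[B4] ⊔ OUT[B5] = {a@B1, b@B4, b@B5, c@B1, d@B3, e@B2, f@B2}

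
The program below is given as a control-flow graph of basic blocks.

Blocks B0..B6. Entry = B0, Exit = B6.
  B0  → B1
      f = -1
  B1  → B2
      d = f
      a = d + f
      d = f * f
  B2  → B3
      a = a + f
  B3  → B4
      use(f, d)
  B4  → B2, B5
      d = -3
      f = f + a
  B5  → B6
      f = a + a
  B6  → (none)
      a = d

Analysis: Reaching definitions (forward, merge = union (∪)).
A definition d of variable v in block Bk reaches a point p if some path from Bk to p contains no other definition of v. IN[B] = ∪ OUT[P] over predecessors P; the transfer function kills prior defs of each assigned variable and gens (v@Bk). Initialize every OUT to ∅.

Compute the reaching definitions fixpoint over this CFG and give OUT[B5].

Per-block solution:
  B0: | IN={} | OUT={f@B0}
  B1: | IN={f@B0} | OUT={a@B1, d@B1, f@B0}
  B2: | IN={a@B1, a@B2, d@B1, d@B4, f@B0, f@B4} | OUT={a@B2, d@B1, d@B4, f@B0, f@B4}
  B3: | IN={a@B2, d@B1, d@B4, f@B0, f@B4} | OUT={a@B2, d@B1, d@B4, f@B0, f@B4}
  B4: | IN={a@B2, d@B1, d@B4, f@B0, f@B4} | OUT={a@B2, d@B4, f@B4}
  B5: | IN={a@B2, d@B4, f@B4} | OUT={a@B2, d@B4, f@B5}
  B6: | IN={a@B2, d@B4, f@B5} | OUT={a@B6, d@B4, f@B5}

Merge at B5: IN[B5] = OUT[B4] = {a@B2, d@B4, f@B4}
Applying B5's transfer function to that IN value gives OUT[B5] (row B5 above).

Answer: {a@B2, d@B4, f@B5}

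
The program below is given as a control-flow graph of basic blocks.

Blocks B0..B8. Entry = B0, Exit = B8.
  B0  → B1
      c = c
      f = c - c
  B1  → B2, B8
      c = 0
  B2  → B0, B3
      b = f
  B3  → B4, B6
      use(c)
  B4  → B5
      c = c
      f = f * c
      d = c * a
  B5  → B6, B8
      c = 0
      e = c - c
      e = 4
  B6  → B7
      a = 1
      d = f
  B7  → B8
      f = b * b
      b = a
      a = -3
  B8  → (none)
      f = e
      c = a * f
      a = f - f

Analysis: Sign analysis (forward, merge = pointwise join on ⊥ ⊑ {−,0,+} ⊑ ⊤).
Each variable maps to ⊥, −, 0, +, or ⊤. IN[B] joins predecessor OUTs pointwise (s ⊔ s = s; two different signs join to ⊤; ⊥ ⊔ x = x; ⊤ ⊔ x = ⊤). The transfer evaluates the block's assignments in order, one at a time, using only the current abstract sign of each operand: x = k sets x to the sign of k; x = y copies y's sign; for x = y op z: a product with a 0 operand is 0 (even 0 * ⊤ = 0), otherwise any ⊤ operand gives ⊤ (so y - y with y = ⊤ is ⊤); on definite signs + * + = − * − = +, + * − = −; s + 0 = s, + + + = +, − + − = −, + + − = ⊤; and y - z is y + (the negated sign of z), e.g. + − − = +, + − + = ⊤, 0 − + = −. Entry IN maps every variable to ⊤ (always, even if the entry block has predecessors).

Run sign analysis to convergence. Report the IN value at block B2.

Converged values:
  B0:  IN=(all ⊤)  OUT=(all ⊤)
  B1:  IN=(all ⊤)  OUT={c:0; rest ⊤}
  B2:  IN={c:0; rest ⊤}  OUT={c:0; rest ⊤}
  B3:  IN={c:0; rest ⊤}  OUT={c:0; rest ⊤}
  B4:  IN={c:0; rest ⊤}  OUT={c:0, d:0, f:0; rest ⊤}
  B5:  IN={c:0, d:0, f:0; rest ⊤}  OUT={c:0, d:0, e:+, f:0; rest ⊤}
  B6:  IN={c:0; rest ⊤}  OUT={a:+, c:0; rest ⊤}
  B7:  IN={a:+, c:0; rest ⊤}  OUT={a:-, b:+, c:0; rest ⊤}
  B8:  IN={c:0; rest ⊤}  OUT=(all ⊤)

Merge at B2: IN[B2] = OUT[B1] = {a: ⊤, b: ⊤, c: 0, d: ⊤, e: ⊤, f: ⊤}

Answer: {a: ⊤, b: ⊤, c: 0, d: ⊤, e: ⊤, f: ⊤}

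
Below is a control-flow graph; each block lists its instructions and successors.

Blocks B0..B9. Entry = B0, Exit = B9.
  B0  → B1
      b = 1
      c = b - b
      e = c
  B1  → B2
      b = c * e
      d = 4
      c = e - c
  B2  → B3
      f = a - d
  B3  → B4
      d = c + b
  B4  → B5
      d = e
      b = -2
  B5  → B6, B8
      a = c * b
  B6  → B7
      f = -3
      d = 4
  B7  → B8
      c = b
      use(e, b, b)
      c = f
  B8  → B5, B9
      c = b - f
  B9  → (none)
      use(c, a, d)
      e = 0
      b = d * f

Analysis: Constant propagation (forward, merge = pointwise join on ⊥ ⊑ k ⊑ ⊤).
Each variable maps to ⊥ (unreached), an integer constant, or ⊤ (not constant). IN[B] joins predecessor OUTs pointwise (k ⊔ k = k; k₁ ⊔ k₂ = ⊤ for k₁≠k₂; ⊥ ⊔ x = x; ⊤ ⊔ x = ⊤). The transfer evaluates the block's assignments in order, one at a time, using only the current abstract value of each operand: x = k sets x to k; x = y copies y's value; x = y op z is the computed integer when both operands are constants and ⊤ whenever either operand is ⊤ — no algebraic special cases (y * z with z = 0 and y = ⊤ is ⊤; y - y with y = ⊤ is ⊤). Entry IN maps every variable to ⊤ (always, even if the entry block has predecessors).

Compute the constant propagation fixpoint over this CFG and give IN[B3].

Answer: {a: ⊤, b: 0, c: 0, d: 4, e: 0, f: ⊤}

Trace:
Per-block solution:
  B0:   IN=(all ⊤)   OUT={b:1, c:0, e:0; rest ⊤}
  B1:   IN={b:1, c:0, e:0; rest ⊤}   OUT={b:0, c:0, d:4, e:0; rest ⊤}
  B2:   IN={b:0, c:0, d:4, e:0; rest ⊤}   OUT={b:0, c:0, d:4, e:0; rest ⊤}
  B3:   IN={b:0, c:0, d:4, e:0; rest ⊤}   OUT={b:0, c:0, d:0, e:0; rest ⊤}
  B4:   IN={b:0, c:0, d:0, e:0; rest ⊤}   OUT={b:-2, c:0, d:0, e:0; rest ⊤}
  B5:   IN={b:-2, e:0; rest ⊤}   OUT={b:-2, e:0; rest ⊤}
  B6:   IN={b:-2, e:0; rest ⊤}   OUT={b:-2, d:4, e:0, f:-3; rest ⊤}
  B7:   IN={b:-2, d:4, e:0, f:-3; rest ⊤}   OUT={b:-2, c:-3, d:4, e:0, f:-3; rest ⊤}
  B8:   IN={b:-2, e:0; rest ⊤}   OUT={b:-2, e:0; rest ⊤}
  B9:   IN={b:-2, e:0; rest ⊤}   OUT={e:0; rest ⊤}

Merge at B3: IN[B3] = OUT[B2] = {a: ⊤, b: 0, c: 0, d: 4, e: 0, f: ⊤}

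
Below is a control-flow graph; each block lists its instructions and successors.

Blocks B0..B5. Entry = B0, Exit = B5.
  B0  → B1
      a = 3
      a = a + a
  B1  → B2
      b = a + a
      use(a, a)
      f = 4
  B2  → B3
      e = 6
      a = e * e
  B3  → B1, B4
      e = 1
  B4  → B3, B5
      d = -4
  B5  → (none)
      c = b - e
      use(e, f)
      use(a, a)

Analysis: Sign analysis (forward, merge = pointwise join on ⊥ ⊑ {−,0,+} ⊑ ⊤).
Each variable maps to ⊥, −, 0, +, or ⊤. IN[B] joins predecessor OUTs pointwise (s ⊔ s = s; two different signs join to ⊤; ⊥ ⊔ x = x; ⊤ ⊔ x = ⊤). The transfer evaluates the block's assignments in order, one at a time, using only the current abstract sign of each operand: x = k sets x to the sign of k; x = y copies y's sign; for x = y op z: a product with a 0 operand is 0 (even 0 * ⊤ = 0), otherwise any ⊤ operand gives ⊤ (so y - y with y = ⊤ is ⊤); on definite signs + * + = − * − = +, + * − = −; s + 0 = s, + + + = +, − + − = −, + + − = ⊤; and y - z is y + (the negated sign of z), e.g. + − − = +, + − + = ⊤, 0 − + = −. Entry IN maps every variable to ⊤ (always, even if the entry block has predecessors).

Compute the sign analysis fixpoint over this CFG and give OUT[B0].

Fixpoint table:
  B0: | IN=(all ⊤) | OUT={a:+; rest ⊤}
  B1: | IN={a:+; rest ⊤} | OUT={a:+, b:+, f:+; rest ⊤}
  B2: | IN={a:+, b:+, f:+; rest ⊤} | OUT={a:+, b:+, e:+, f:+; rest ⊤}
  B3: | IN={a:+, b:+, e:+, f:+; rest ⊤} | OUT={a:+, b:+, e:+, f:+; rest ⊤}
  B4: | IN={a:+, b:+, e:+, f:+; rest ⊤} | OUT={a:+, b:+, d:-, e:+, f:+; rest ⊤}
  B5: | IN={a:+, b:+, d:-, e:+, f:+; rest ⊤} | OUT={a:+, b:+, d:-, e:+, f:+; rest ⊤}

B0 is the boundary node: IN[B0] = {a: ⊤, b: ⊤, c: ⊤, d: ⊤, e: ⊤, f: ⊤}
Applying B0's transfer function to that IN value gives OUT[B0] (row B0 above).

Answer: {a: +, b: ⊤, c: ⊤, d: ⊤, e: ⊤, f: ⊤}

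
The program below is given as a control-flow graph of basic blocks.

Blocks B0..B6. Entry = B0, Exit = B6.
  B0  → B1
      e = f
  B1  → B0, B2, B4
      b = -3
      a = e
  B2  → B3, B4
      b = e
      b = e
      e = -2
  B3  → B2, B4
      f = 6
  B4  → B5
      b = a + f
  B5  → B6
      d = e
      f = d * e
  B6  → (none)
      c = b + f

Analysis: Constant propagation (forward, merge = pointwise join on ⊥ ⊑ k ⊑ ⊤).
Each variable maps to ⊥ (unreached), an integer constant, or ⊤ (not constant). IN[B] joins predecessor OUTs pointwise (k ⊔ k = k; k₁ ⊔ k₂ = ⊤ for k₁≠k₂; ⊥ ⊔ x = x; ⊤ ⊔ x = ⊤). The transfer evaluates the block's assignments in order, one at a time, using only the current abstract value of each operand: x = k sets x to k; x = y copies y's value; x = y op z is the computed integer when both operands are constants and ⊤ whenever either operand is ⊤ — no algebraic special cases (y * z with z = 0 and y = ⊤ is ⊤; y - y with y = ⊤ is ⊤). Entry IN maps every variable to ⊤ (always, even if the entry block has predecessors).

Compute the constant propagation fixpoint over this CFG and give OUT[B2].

Answer: {a: ⊤, b: ⊤, c: ⊤, d: ⊤, e: -2, f: ⊤}

Trace:
Per-block solution:
  B0:  IN=(all ⊤)  OUT=(all ⊤)
  B1:  IN=(all ⊤)  OUT={b:-3; rest ⊤}
  B2:  IN=(all ⊤)  OUT={e:-2; rest ⊤}
  B3:  IN={e:-2; rest ⊤}  OUT={e:-2, f:6; rest ⊤}
  B4:  IN=(all ⊤)  OUT=(all ⊤)
  B5:  IN=(all ⊤)  OUT=(all ⊤)
  B6:  IN=(all ⊤)  OUT=(all ⊤)

Merge at B2: IN[B2] = OUT[B1] ⊔ OUT[B3] = {a: ⊤, b: ⊤, c: ⊤, d: ⊤, e: ⊤, f: ⊤}
Applying B2's transfer function to that IN value gives OUT[B2] (row B2 above).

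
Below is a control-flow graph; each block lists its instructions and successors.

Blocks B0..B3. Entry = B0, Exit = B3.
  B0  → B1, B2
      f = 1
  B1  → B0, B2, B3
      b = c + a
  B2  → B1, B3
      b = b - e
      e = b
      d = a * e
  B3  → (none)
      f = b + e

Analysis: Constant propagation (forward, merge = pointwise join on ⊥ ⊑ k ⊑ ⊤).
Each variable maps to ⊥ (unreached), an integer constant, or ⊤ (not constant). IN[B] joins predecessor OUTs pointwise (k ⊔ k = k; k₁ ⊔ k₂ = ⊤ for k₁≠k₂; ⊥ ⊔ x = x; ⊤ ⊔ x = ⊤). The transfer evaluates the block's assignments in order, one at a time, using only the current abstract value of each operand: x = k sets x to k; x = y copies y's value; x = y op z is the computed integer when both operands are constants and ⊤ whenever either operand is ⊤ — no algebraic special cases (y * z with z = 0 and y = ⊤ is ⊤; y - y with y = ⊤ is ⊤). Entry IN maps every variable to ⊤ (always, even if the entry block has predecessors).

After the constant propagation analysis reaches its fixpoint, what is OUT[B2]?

Answer: {a: ⊤, b: ⊤, c: ⊤, d: ⊤, e: ⊤, f: 1}

Working:
Converged values:
  B0:   IN=(all ⊤)   OUT={f:1; rest ⊤}
  B1:   IN={f:1; rest ⊤}   OUT={f:1; rest ⊤}
  B2:   IN={f:1; rest ⊤}   OUT={f:1; rest ⊤}
  B3:   IN={f:1; rest ⊤}   OUT=(all ⊤)

Merge at B2: IN[B2] = OUT[B0] ⊔ OUT[B1] = {a: ⊤, b: ⊤, c: ⊤, d: ⊤, e: ⊤, f: 1}
Applying B2's transfer function to that IN value gives OUT[B2] (row B2 above).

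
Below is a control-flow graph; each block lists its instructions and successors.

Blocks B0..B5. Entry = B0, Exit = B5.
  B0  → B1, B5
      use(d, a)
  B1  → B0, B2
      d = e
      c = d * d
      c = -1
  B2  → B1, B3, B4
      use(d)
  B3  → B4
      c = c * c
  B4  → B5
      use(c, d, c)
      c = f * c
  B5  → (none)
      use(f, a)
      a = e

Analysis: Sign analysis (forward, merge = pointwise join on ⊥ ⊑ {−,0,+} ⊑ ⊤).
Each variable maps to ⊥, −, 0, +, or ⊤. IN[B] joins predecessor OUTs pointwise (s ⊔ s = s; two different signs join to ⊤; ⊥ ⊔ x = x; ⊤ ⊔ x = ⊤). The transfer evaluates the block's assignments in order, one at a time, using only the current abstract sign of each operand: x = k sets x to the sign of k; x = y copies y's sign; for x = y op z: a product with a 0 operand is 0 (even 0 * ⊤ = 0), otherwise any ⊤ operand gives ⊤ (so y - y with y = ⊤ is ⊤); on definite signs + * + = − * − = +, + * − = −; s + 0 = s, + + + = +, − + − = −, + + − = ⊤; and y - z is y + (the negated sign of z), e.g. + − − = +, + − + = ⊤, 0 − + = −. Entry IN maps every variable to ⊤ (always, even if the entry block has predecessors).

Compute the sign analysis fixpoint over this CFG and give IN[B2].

Fixpoint table:
  B0: | IN=(all ⊤) | OUT=(all ⊤)
  B1: | IN=(all ⊤) | OUT={c:-; rest ⊤}
  B2: | IN={c:-; rest ⊤} | OUT={c:-; rest ⊤}
  B3: | IN={c:-; rest ⊤} | OUT={c:+; rest ⊤}
  B4: | IN=(all ⊤) | OUT=(all ⊤)
  B5: | IN=(all ⊤) | OUT=(all ⊤)

Merge at B2: IN[B2] = OUT[B1] = {a: ⊤, b: ⊤, c: -, d: ⊤, e: ⊤, f: ⊤}

Answer: {a: ⊤, b: ⊤, c: -, d: ⊤, e: ⊤, f: ⊤}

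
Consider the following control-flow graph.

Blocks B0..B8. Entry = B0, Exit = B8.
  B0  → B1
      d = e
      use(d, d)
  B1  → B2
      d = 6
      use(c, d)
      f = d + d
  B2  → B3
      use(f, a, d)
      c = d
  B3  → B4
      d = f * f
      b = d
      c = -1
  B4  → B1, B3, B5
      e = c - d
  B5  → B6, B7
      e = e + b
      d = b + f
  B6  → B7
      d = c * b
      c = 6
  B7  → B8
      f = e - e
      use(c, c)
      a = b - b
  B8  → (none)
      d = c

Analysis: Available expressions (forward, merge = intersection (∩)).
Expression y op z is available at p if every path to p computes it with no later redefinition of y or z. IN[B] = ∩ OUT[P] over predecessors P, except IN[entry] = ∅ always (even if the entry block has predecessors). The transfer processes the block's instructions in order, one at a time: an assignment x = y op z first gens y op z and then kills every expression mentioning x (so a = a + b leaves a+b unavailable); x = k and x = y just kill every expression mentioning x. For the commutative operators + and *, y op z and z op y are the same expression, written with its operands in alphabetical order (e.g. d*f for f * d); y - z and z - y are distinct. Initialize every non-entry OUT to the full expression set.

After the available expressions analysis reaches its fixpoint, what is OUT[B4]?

Converged values:
  B0: | IN={} | OUT={}
  B1: | IN={} | OUT={d+d}
  B2: | IN={d+d} | OUT={d+d}
  B3: | IN={} | OUT={f*f}
  B4: | IN={f*f} | OUT={c-d, f*f}
  B5: | IN={c-d, f*f} | OUT={b+f, f*f}
  B6: | IN={b+f, f*f} | OUT={b+f, f*f}
  B7: | IN={b+f, f*f} | OUT={b-b, e-e}
  B8: | IN={b-b, e-e} | OUT={b-b, e-e}

Merge at B4: IN[B4] = OUT[B3] = {f*f}
Applying B4's transfer function to that IN value gives OUT[B4] (row B4 above).

Answer: {c-d, f*f}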